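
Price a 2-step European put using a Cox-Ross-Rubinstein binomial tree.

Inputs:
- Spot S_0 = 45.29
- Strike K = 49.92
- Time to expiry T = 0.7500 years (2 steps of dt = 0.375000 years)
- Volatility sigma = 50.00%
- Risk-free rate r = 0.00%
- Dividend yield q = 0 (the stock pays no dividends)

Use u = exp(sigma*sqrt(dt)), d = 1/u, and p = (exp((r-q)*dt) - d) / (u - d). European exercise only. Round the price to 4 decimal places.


Answer: Price = V(0,0) = 10.6774

Derivation:
dt = T/N = 0.375000
u = exp(sigma*sqrt(dt)) = 1.358235; d = 1/u = 0.736250
p = (exp((r-q)*dt) - d) / (u - d) = 0.424046
Discount per step: exp(-r*dt) = 1.000000
Stock lattice S(k, i) with i counting down-moves:
  k=0: S(0,0) = 45.2900
  k=1: S(1,0) = 61.5145; S(1,1) = 33.3447
  k=2: S(2,0) = 83.5511; S(2,1) = 45.2900; S(2,2) = 24.5500
Terminal payoffs V(N, i) = max(K - S_T, 0):
  V(2,0) = 0.000000; V(2,1) = 4.630000; V(2,2) = 25.369952
Backward induction: V(k, i) = exp(-r*dt) * [p * V(k+1, i) + (1-p) * V(k+1, i+1)].
  V(1,0) = exp(-r*dt) * [p*0.000000 + (1-p)*4.630000] = 2.666667
  V(1,1) = exp(-r*dt) * [p*4.630000 + (1-p)*25.369952] = 16.575260
  V(0,0) = exp(-r*dt) * [p*2.666667 + (1-p)*16.575260] = 10.677378


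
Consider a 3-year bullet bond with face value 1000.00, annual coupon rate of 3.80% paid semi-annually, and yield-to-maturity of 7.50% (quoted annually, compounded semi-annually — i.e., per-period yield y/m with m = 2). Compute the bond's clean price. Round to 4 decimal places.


Coupon per period c = face * coupon_rate / m = 19.000000
Periods per year m = 2; per-period yield y/m = 0.037500
Number of cashflows N = 6
Cashflows (t years, CF_t, discount factor 1/(1+y/m)^(m*t), PV):
  t = 0.5000: CF_t = 19.000000, DF = 0.963855, PV = 18.313253
  t = 1.0000: CF_t = 19.000000, DF = 0.929017, PV = 17.651328
  t = 1.5000: CF_t = 19.000000, DF = 0.895438, PV = 17.013328
  t = 2.0000: CF_t = 19.000000, DF = 0.863073, PV = 16.398389
  t = 2.5000: CF_t = 19.000000, DF = 0.831878, PV = 15.805676
  t = 3.0000: CF_t = 1019.000000, DF = 0.801810, PV = 817.044201
Price P = sum_t PV_t = 902.226175

Answer: Price = 902.2262


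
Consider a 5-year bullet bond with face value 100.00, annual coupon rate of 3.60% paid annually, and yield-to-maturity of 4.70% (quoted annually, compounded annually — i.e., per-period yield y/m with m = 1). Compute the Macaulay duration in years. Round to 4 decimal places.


Coupon per period c = face * coupon_rate / m = 3.600000
Periods per year m = 1; per-period yield y/m = 0.047000
Number of cashflows N = 5
Cashflows (t years, CF_t, discount factor 1/(1+y/m)^(m*t), PV):
  t = 1.0000: CF_t = 3.600000, DF = 0.955110, PV = 3.438395
  t = 2.0000: CF_t = 3.600000, DF = 0.912235, PV = 3.284045
  t = 3.0000: CF_t = 3.600000, DF = 0.871284, PV = 3.136624
  t = 4.0000: CF_t = 3.600000, DF = 0.832172, PV = 2.995820
  t = 5.0000: CF_t = 103.600000, DF = 0.794816, PV = 82.342936
Price P = sum_t PV_t = 95.197821
Macaulay numerator sum_t t * PV_t:
  t * PV_t at t = 1.0000: 3.438395
  t * PV_t at t = 2.0000: 6.568091
  t * PV_t at t = 3.0000: 9.409872
  t * PV_t at t = 4.0000: 11.983282
  t * PV_t at t = 5.0000: 411.714679
Macaulay duration D = (sum_t t * PV_t) / P = 443.114319 / 95.197821 = 4.654669

Answer: Macaulay duration = 4.6547 years


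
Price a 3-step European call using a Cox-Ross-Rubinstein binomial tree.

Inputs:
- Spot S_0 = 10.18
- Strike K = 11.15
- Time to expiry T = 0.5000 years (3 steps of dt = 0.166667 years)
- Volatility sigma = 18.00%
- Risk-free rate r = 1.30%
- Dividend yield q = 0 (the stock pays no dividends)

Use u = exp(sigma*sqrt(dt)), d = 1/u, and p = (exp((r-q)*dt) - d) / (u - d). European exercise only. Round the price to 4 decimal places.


Answer: Price = V(0,0) = 0.1872

Derivation:
dt = T/N = 0.166667
u = exp(sigma*sqrt(dt)) = 1.076252; d = 1/u = 0.929150
p = (exp((r-q)*dt) - d) / (u - d) = 0.496382
Discount per step: exp(-r*dt) = 0.997836
Stock lattice S(k, i) with i counting down-moves:
  k=0: S(0,0) = 10.1800
  k=1: S(1,0) = 10.9562; S(1,1) = 9.4588
  k=2: S(2,0) = 11.7917; S(2,1) = 10.1800; S(2,2) = 8.7886
  k=3: S(3,0) = 12.6908; S(3,1) = 10.9562; S(3,2) = 9.4588; S(3,3) = 8.1659
Terminal payoffs V(N, i) = max(S_T - K, 0):
  V(3,0) = 1.540822; V(3,1) = 0.000000; V(3,2) = 0.000000; V(3,3) = 0.000000
Backward induction: V(k, i) = exp(-r*dt) * [p * V(k+1, i) + (1-p) * V(k+1, i+1)].
  V(2,0) = exp(-r*dt) * [p*1.540822 + (1-p)*0.000000] = 0.763181
  V(2,1) = exp(-r*dt) * [p*0.000000 + (1-p)*0.000000] = 0.000000
  V(2,2) = exp(-r*dt) * [p*0.000000 + (1-p)*0.000000] = 0.000000
  V(1,0) = exp(-r*dt) * [p*0.763181 + (1-p)*0.000000] = 0.378010
  V(1,1) = exp(-r*dt) * [p*0.000000 + (1-p)*0.000000] = 0.000000
  V(0,0) = exp(-r*dt) * [p*0.378010 + (1-p)*0.000000] = 0.187231


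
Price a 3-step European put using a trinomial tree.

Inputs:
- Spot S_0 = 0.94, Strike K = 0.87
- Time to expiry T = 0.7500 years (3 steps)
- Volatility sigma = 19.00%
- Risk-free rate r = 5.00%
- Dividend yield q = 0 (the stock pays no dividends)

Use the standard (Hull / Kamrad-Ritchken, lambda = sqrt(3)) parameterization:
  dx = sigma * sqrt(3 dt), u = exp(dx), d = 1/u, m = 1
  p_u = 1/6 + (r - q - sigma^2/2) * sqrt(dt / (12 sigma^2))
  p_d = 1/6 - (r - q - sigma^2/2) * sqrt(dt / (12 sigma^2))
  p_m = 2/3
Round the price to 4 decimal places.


dt = T/N = 0.250000; dx = sigma*sqrt(3*dt) = 0.164545
u = exp(dx) = 1.178856; d = 1/u = 0.848280
p_u = 0.190938, p_m = 0.666667, p_d = 0.142395
Discount per step: exp(-r*dt) = 0.987578
Stock lattice S(k, j) with j the centered position index:
  k=0: S(0,+0) = 0.9400
  k=1: S(1,-1) = 0.7974; S(1,+0) = 0.9400; S(1,+1) = 1.1081
  k=2: S(2,-2) = 0.6764; S(2,-1) = 0.7974; S(2,+0) = 0.9400; S(2,+1) = 1.1081; S(2,+2) = 1.3063
  k=3: S(3,-3) = 0.5738; S(3,-2) = 0.6764; S(3,-1) = 0.7974; S(3,+0) = 0.9400; S(3,+1) = 1.1081; S(3,+2) = 1.3063; S(3,+3) = 1.5400
Terminal payoffs V(N, j) = max(K - S_T, 0):
  V(3,-3) = 0.296220; V(3,-2) = 0.193596; V(3,-1) = 0.072617; V(3,+0) = 0.000000; V(3,+1) = 0.000000; V(3,+2) = 0.000000; V(3,+3) = 0.000000
Backward induction: V(k, j) = exp(-r*dt) * [p_u * V(k+1, j+1) + p_m * V(k+1, j) + p_d * V(k+1, j-1)]
  V(2,-2) = exp(-r*dt) * [p_u*0.072617 + p_m*0.193596 + p_d*0.296220] = 0.182810
  V(2,-1) = exp(-r*dt) * [p_u*0.000000 + p_m*0.072617 + p_d*0.193596] = 0.075035
  V(2,+0) = exp(-r*dt) * [p_u*0.000000 + p_m*0.000000 + p_d*0.072617] = 0.010212
  V(2,+1) = exp(-r*dt) * [p_u*0.000000 + p_m*0.000000 + p_d*0.000000] = 0.000000
  V(2,+2) = exp(-r*dt) * [p_u*0.000000 + p_m*0.000000 + p_d*0.000000] = 0.000000
  V(1,-1) = exp(-r*dt) * [p_u*0.010212 + p_m*0.075035 + p_d*0.182810] = 0.077035
  V(1,+0) = exp(-r*dt) * [p_u*0.000000 + p_m*0.010212 + p_d*0.075035] = 0.017275
  V(1,+1) = exp(-r*dt) * [p_u*0.000000 + p_m*0.000000 + p_d*0.010212] = 0.001436
  V(0,+0) = exp(-r*dt) * [p_u*0.001436 + p_m*0.017275 + p_d*0.077035] = 0.022478

Answer: Price = V(0,0) = 0.0225


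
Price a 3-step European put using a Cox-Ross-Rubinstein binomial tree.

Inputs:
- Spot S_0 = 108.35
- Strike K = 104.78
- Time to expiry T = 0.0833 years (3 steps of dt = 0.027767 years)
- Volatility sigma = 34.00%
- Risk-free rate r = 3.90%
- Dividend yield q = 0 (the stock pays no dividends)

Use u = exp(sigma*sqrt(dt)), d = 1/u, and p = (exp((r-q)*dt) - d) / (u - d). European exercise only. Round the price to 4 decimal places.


Answer: Price = V(0,0) = 2.6162

Derivation:
dt = T/N = 0.027767
u = exp(sigma*sqrt(dt)) = 1.058291; d = 1/u = 0.944920
p = (exp((r-q)*dt) - d) / (u - d) = 0.495397
Discount per step: exp(-r*dt) = 0.998918
Stock lattice S(k, i) with i counting down-moves:
  k=0: S(0,0) = 108.3500
  k=1: S(1,0) = 114.6658; S(1,1) = 102.3820
  k=2: S(2,0) = 121.3498; S(2,1) = 108.3500; S(2,2) = 96.7428
  k=3: S(3,0) = 128.4234; S(3,1) = 114.6658; S(3,2) = 102.3820; S(3,3) = 91.4142
Terminal payoffs V(N, i) = max(K - S_T, 0):
  V(3,0) = 0.000000; V(3,1) = 0.000000; V(3,2) = 2.397951; V(3,3) = 13.365809
Backward induction: V(k, i) = exp(-r*dt) * [p * V(k+1, i) + (1-p) * V(k+1, i+1)].
  V(2,0) = exp(-r*dt) * [p*0.000000 + (1-p)*0.000000] = 0.000000
  V(2,1) = exp(-r*dt) * [p*0.000000 + (1-p)*2.397951] = 1.208704
  V(2,2) = exp(-r*dt) * [p*2.397951 + (1-p)*13.365809] = 7.923780
  V(1,0) = exp(-r*dt) * [p*0.000000 + (1-p)*1.208704] = 0.609256
  V(1,1) = exp(-r*dt) * [p*1.208704 + (1-p)*7.923780] = 4.592176
  V(0,0) = exp(-r*dt) * [p*0.609256 + (1-p)*4.592176] = 2.616215


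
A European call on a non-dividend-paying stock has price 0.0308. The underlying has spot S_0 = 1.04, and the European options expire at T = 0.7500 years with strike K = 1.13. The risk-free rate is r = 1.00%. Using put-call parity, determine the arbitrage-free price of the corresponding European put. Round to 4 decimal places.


Put-call parity: C - P = S_0 * exp(-qT) - K * exp(-rT).
S_0 * exp(-qT) = 1.0400 * 1.00000000 = 1.04000000
K * exp(-rT) = 1.1300 * 0.99252805 = 1.12155670
P = C - S*exp(-qT) + K*exp(-rT)
P = 0.0308 - 1.04000000 + 1.12155670 = 0.1124

Answer: Put price = 0.1124


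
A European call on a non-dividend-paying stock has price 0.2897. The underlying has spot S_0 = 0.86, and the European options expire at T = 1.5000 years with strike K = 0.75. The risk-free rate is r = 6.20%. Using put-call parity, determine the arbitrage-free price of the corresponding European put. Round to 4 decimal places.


Answer: Put price = 0.1131

Derivation:
Put-call parity: C - P = S_0 * exp(-qT) - K * exp(-rT).
S_0 * exp(-qT) = 0.8600 * 1.00000000 = 0.86000000
K * exp(-rT) = 0.7500 * 0.91119350 = 0.68339513
P = C - S*exp(-qT) + K*exp(-rT)
P = 0.2897 - 0.86000000 + 0.68339513 = 0.1131


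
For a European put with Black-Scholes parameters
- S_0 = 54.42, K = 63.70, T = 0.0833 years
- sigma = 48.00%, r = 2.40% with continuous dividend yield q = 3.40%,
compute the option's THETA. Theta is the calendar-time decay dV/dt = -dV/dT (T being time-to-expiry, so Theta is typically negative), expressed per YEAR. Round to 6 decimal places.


Answer: Theta = -10.350272

Derivation:
d1 = -1.0732899364; d2 = -1.2118262854
phi(d1) = 0.2242678513; exp(-qT) = 0.9971718069; exp(-rT) = 0.9980027971
Theta = -S*exp(-qT)*phi(d1)*sigma/(2*sqrt(T)) + r*K*exp(-rT)*N(-d2) - q*S*exp(-qT)*N(-d1)
N(-d1) = 0.8584294755; N(-d2) = 0.8872105579; sqrt(T) = 0.2886173938
Term 1 = -54.4200 * 0.9971718069 * 0.2242678513 * 0.4800 / (2 * 0.2886173938) = -10.1200880645
Term 2 = 0.0240 * 63.7000 * 0.9980027971 * 0.8872105579 = 1.3536585598
Term 3 = -0.0340 * 54.4200 * 0.9971718069 * 0.8584294755 = -1.5838427722
Theta = -10.1200880645 + (1.3536585598) + (-1.5838427722) = -10.350272


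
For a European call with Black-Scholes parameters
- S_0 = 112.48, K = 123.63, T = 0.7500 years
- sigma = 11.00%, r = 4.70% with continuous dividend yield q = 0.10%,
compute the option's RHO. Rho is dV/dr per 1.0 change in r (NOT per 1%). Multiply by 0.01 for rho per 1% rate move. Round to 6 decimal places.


d1 = -0.5823921742; d2 = -0.6776549686
phi(d1) = 0.3367114808; exp(-qT) = 0.9992502812; exp(-rT) = 0.9653640451
N(d2) = 0.2489952423
Rho = K*T*exp(-rT)*N(d2) = 123.6300 * 0.7500 * 0.9653640451 * 0.2489952423 = 22.287805

Answer: Rho = 22.287805


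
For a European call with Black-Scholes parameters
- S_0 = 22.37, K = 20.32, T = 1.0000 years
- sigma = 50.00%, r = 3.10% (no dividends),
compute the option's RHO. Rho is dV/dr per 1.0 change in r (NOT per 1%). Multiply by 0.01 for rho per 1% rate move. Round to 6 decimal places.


Answer: Rho = 9.883118

Derivation:
d1 = 0.5042303056; d2 = 0.0042303056
phi(d1) = 0.3513182983; exp(-qT) = 1.0000000000; exp(-rT) = 0.9694755731
N(d2) = 0.5016876427
Rho = K*T*exp(-rT)*N(d2) = 20.3200 * 1.0000 * 0.9694755731 * 0.5016876427 = 9.883118


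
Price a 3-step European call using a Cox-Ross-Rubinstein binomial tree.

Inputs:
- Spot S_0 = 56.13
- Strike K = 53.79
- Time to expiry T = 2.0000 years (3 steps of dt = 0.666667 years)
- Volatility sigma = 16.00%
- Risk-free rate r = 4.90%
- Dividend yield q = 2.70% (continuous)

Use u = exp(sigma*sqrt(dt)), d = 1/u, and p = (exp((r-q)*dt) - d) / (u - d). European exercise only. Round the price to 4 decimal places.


Answer: Price = V(0,0) = 7.4286

Derivation:
dt = T/N = 0.666667
u = exp(sigma*sqrt(dt)) = 1.139557; d = 1/u = 0.877534
p = (exp((r-q)*dt) - d) / (u - d) = 0.523774
Discount per step: exp(-r*dt) = 0.967861
Stock lattice S(k, i) with i counting down-moves:
  k=0: S(0,0) = 56.1300
  k=1: S(1,0) = 63.9633; S(1,1) = 49.2560
  k=2: S(2,0) = 72.8898; S(2,1) = 56.1300; S(2,2) = 43.2238
  k=3: S(3,0) = 83.0621; S(3,1) = 63.9633; S(3,2) = 49.2560; S(3,3) = 37.9304
Terminal payoffs V(N, i) = max(S_T - K, 0):
  V(3,0) = 29.272122; V(3,1) = 10.173326; V(3,2) = 0.000000; V(3,3) = 0.000000
Backward induction: V(k, i) = exp(-r*dt) * [p * V(k+1, i) + (1-p) * V(k+1, i+1)].
  V(2,0) = exp(-r*dt) * [p*29.272122 + (1-p)*10.173326] = 19.528316
  V(2,1) = exp(-r*dt) * [p*10.173326 + (1-p)*0.000000] = 5.157269
  V(2,2) = exp(-r*dt) * [p*0.000000 + (1-p)*0.000000] = 0.000000
  V(1,0) = exp(-r*dt) * [p*19.528316 + (1-p)*5.157269] = 12.276783
  V(1,1) = exp(-r*dt) * [p*5.157269 + (1-p)*0.000000] = 2.614427
  V(0,0) = exp(-r*dt) * [p*12.276783 + (1-p)*2.614427] = 7.428640


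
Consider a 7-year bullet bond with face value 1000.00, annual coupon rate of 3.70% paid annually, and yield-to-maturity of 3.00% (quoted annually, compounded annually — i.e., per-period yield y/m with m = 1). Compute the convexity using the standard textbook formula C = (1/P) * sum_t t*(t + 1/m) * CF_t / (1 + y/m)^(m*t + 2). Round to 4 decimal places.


Answer: Convexity = 45.9024

Derivation:
Coupon per period c = face * coupon_rate / m = 37.000000
Periods per year m = 1; per-period yield y/m = 0.030000
Number of cashflows N = 7
Cashflows (t years, CF_t, discount factor 1/(1+y/m)^(m*t), PV):
  t = 1.0000: CF_t = 37.000000, DF = 0.970874, PV = 35.922330
  t = 2.0000: CF_t = 37.000000, DF = 0.942596, PV = 34.876049
  t = 3.0000: CF_t = 37.000000, DF = 0.915142, PV = 33.860241
  t = 4.0000: CF_t = 37.000000, DF = 0.888487, PV = 32.874021
  t = 5.0000: CF_t = 37.000000, DF = 0.862609, PV = 31.916525
  t = 6.0000: CF_t = 37.000000, DF = 0.837484, PV = 30.986917
  t = 7.0000: CF_t = 1037.000000, DF = 0.813092, PV = 843.175897
Price P = sum_t PV_t = 1043.611981
Convexity numerator sum_t t*(t + 1/m) * CF_t / (1+y/m)^(m*t + 2):
  t = 1.0000: term = 67.720483
  t = 2.0000: term = 197.244125
  t = 3.0000: term = 382.998300
  t = 4.0000: term = 619.738350
  t = 5.0000: term = 902.531578
  t = 6.0000: term = 1226.741950
  t = 7.0000: term = 44507.352481
Convexity = (1/P) * sum = 47904.327266 / 1043.611981 = 45.902431


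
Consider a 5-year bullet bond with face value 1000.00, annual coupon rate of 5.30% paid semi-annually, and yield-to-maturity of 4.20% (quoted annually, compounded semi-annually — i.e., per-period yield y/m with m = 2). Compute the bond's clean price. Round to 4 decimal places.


Answer: Price = 1049.1467

Derivation:
Coupon per period c = face * coupon_rate / m = 26.500000
Periods per year m = 2; per-period yield y/m = 0.021000
Number of cashflows N = 10
Cashflows (t years, CF_t, discount factor 1/(1+y/m)^(m*t), PV):
  t = 0.5000: CF_t = 26.500000, DF = 0.979432, PV = 25.954946
  t = 1.0000: CF_t = 26.500000, DF = 0.959287, PV = 25.421103
  t = 1.5000: CF_t = 26.500000, DF = 0.939556, PV = 24.898240
  t = 2.0000: CF_t = 26.500000, DF = 0.920231, PV = 24.386131
  t = 2.5000: CF_t = 26.500000, DF = 0.901304, PV = 23.884556
  t = 3.0000: CF_t = 26.500000, DF = 0.882766, PV = 23.393296
  t = 3.5000: CF_t = 26.500000, DF = 0.864609, PV = 22.912141
  t = 4.0000: CF_t = 26.500000, DF = 0.846826, PV = 22.440883
  t = 4.5000: CF_t = 26.500000, DF = 0.829408, PV = 21.979317
  t = 5.0000: CF_t = 1026.500000, DF = 0.812349, PV = 833.876112
Price P = sum_t PV_t = 1049.146725


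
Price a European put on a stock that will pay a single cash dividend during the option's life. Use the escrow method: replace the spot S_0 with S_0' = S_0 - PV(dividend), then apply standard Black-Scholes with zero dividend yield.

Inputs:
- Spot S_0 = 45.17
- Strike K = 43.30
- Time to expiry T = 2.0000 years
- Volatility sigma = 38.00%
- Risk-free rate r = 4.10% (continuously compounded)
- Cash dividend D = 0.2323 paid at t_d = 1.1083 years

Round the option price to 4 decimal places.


PV(D) = D * exp(-r * t_d) = 0.2323 * 0.95557665 = 0.22198046
S_0' = S_0 - PV(D) = 45.1700 - 0.22198046 = 44.94801954
d1 = (ln(S_0'/K) + (r + sigma^2/2)*T) / (sigma*sqrt(T)) = 0.49079550
d2 = d1 - sigma*sqrt(T) = -0.04660566
exp(-rT) = 0.92127196
N(-d1) = 0.31178555; N(-d2) = 0.51858624
P = K * exp(-rT) * N(-d2) - S_0' * N(-d1) = 43.3000 * 0.92127196 * 0.51858624 - 44.94801954 * 0.31178555 = 6.6728

Answer: Price = 6.6728


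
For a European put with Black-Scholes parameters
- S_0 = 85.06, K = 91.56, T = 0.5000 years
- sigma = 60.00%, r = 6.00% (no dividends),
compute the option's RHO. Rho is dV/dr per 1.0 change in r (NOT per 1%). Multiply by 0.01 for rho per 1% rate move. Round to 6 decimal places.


d1 = 0.1092772124; d2 = -0.3149868563
phi(d1) = 0.3965673910; exp(-qT) = 1.0000000000; exp(-rT) = 0.9704455335
N(-d2) = 0.6236141833
Rho = -K*T*exp(-rT)*N(-d2) = -91.5600 * 0.5000 * 0.9704455335 * 0.6236141833 = -27.705305

Answer: Rho = -27.705305


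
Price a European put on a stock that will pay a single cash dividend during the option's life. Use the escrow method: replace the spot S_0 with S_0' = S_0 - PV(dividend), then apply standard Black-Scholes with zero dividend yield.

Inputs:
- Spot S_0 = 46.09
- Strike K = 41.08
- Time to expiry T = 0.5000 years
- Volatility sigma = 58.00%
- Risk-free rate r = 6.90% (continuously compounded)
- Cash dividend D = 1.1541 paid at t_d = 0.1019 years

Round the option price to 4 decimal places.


Answer: Price = 4.5557

Derivation:
PV(D) = D * exp(-r * t_d) = 1.1541 * 0.99299356 = 1.14601387
S_0' = S_0 - PV(D) = 46.0900 - 1.14601387 = 44.94398613
d1 = (ln(S_0'/K) + (r + sigma^2/2)*T) / (sigma*sqrt(T)) = 0.50837461
d2 = d1 - sigma*sqrt(T) = 0.09825267
exp(-rT) = 0.96608834
N(-d1) = 0.30559533; N(-d2) = 0.46086583
P = K * exp(-rT) * N(-d2) - S_0' * N(-d1) = 41.0800 * 0.96608834 * 0.46086583 - 44.94398613 * 0.30559533 = 4.5557


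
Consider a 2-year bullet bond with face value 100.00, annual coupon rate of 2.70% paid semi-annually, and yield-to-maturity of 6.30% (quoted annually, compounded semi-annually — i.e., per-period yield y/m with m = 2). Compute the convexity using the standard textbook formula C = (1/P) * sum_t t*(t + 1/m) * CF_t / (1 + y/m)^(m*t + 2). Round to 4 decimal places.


Answer: Convexity = 4.5705

Derivation:
Coupon per period c = face * coupon_rate / m = 1.350000
Periods per year m = 2; per-period yield y/m = 0.031500
Number of cashflows N = 4
Cashflows (t years, CF_t, discount factor 1/(1+y/m)^(m*t), PV):
  t = 0.5000: CF_t = 1.350000, DF = 0.969462, PV = 1.308774
  t = 1.0000: CF_t = 1.350000, DF = 0.939856, PV = 1.268806
  t = 1.5000: CF_t = 1.350000, DF = 0.911155, PV = 1.230059
  t = 2.0000: CF_t = 101.350000, DF = 0.883330, PV = 89.525514
Price P = sum_t PV_t = 93.333153
Convexity numerator sum_t t*(t + 1/m) * CF_t / (1+y/m)^(m*t + 2):
  t = 0.5000: term = 0.615030
  t = 1.0000: term = 1.788744
  t = 1.5000: term = 3.468238
  t = 2.0000: term = 420.705668
Convexity = (1/P) * sum = 426.577679 / 93.333153 = 4.570484


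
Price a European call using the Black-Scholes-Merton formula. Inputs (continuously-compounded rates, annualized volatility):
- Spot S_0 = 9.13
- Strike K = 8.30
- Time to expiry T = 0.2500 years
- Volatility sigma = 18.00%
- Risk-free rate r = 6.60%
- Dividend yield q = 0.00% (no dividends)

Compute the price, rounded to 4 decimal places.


d1 = (ln(S/K) + (r - q + 0.5*sigma^2) * T) / (sigma * sqrt(T)) = 1.28733533
d2 = d1 - sigma * sqrt(T) = 1.19733533
exp(-rT) = 0.98363538; exp(-qT) = 1.00000000
C = S_0 * exp(-qT) * N(d1) - K * exp(-rT) * N(d2)
N(d1) = 0.90101128; N(d2) = 0.88441206
C = 9.1300 * 1.00000000 * 0.90101128 - 8.3000 * 0.98363538 * 0.88441206 = 1.0057

Answer: Price = 1.0057


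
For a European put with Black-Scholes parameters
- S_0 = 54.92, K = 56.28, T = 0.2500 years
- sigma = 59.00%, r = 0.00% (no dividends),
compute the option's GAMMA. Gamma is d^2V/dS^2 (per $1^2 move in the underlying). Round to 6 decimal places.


d1 = 0.0645791480; d2 = -0.2304208520
phi(d1) = 0.3981112595; exp(-qT) = 1.0000000000; exp(-rT) = 1.0000000000
Gamma = exp(-qT) * phi(d1) / (S * sigma * sqrt(T)) = 1.0000000000 * 0.3981112595 / (54.9200 * 0.5900 * 0.5000000000) = 0.024573

Answer: Gamma = 0.024573


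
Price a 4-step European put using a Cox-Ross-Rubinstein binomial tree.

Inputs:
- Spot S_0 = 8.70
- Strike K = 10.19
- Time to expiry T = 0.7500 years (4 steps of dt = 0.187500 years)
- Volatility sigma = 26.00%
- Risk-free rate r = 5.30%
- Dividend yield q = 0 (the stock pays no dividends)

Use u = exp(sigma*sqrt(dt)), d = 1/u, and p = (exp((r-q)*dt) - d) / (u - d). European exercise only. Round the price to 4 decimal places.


dt = T/N = 0.187500
u = exp(sigma*sqrt(dt)) = 1.119165; d = 1/u = 0.893523
p = (exp((r-q)*dt) - d) / (u - d) = 0.516144
Discount per step: exp(-r*dt) = 0.990112
Stock lattice S(k, i) with i counting down-moves:
  k=0: S(0,0) = 8.7000
  k=1: S(1,0) = 9.7367; S(1,1) = 7.7736
  k=2: S(2,0) = 10.8970; S(2,1) = 8.7000; S(2,2) = 6.9459
  k=3: S(3,0) = 12.1956; S(3,1) = 9.7367; S(3,2) = 7.7736; S(3,3) = 6.2064
  k=4: S(4,0) = 13.6489; S(4,1) = 10.8970; S(4,2) = 8.7000; S(4,3) = 6.9459; S(4,4) = 5.5455
Terminal payoffs V(N, i) = max(K - S_T, 0):
  V(4,0) = 0.000000; V(4,1) = 0.000000; V(4,2) = 1.490000; V(4,3) = 3.244066; V(4,4) = 4.644483
Backward induction: V(k, i) = exp(-r*dt) * [p * V(k+1, i) + (1-p) * V(k+1, i+1)].
  V(3,0) = exp(-r*dt) * [p*0.000000 + (1-p)*0.000000] = 0.000000
  V(3,1) = exp(-r*dt) * [p*0.000000 + (1-p)*1.490000] = 0.713816
  V(3,2) = exp(-r*dt) * [p*1.490000 + (1-p)*3.244066] = 2.315589
  V(3,3) = exp(-r*dt) * [p*3.244066 + (1-p)*4.644483] = 3.882887
  V(2,0) = exp(-r*dt) * [p*0.000000 + (1-p)*0.713816] = 0.341969
  V(2,1) = exp(-r*dt) * [p*0.713816 + (1-p)*2.315589] = 1.474121
  V(2,2) = exp(-r*dt) * [p*2.315589 + (1-p)*3.882887] = 3.043539
  V(1,0) = exp(-r*dt) * [p*0.341969 + (1-p)*1.474121] = 0.880969
  V(1,1) = exp(-r*dt) * [p*1.474121 + (1-p)*3.043539] = 2.211408
  V(0,0) = exp(-r*dt) * [p*0.880969 + (1-p)*2.211408] = 1.509632

Answer: Price = V(0,0) = 1.5096


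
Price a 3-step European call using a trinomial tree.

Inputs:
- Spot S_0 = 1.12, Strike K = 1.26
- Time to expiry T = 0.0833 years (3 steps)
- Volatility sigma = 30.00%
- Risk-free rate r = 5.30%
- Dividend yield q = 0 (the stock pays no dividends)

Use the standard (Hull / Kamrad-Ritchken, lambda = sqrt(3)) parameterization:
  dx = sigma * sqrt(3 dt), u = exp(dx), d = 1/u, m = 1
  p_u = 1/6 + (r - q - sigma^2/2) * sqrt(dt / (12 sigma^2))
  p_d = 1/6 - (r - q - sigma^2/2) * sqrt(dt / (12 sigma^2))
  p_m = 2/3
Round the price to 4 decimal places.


dt = T/N = 0.027767; dx = sigma*sqrt(3*dt) = 0.086585
u = exp(dx) = 1.090444; d = 1/u = 0.917057
p_u = 0.167949, p_m = 0.666667, p_d = 0.165384
Discount per step: exp(-r*dt) = 0.998529
Stock lattice S(k, j) with j the centered position index:
  k=0: S(0,+0) = 1.1200
  k=1: S(1,-1) = 1.0271; S(1,+0) = 1.1200; S(1,+1) = 1.2213
  k=2: S(2,-2) = 0.9419; S(2,-1) = 1.0271; S(2,+0) = 1.1200; S(2,+1) = 1.2213; S(2,+2) = 1.3318
  k=3: S(3,-3) = 0.8638; S(3,-2) = 0.9419; S(3,-1) = 1.0271; S(3,+0) = 1.1200; S(3,+1) = 1.2213; S(3,+2) = 1.3318; S(3,+3) = 1.4522
Terminal payoffs V(N, j) = max(S_T - K, 0):
  V(3,-3) = 0.000000; V(3,-2) = 0.000000; V(3,-1) = 0.000000; V(3,+0) = 0.000000; V(3,+1) = 0.000000; V(3,+2) = 0.071757; V(3,+3) = 0.192207
Backward induction: V(k, j) = exp(-r*dt) * [p_u * V(k+1, j+1) + p_m * V(k+1, j) + p_d * V(k+1, j-1)]
  V(2,-2) = exp(-r*dt) * [p_u*0.000000 + p_m*0.000000 + p_d*0.000000] = 0.000000
  V(2,-1) = exp(-r*dt) * [p_u*0.000000 + p_m*0.000000 + p_d*0.000000] = 0.000000
  V(2,+0) = exp(-r*dt) * [p_u*0.000000 + p_m*0.000000 + p_d*0.000000] = 0.000000
  V(2,+1) = exp(-r*dt) * [p_u*0.071757 + p_m*0.000000 + p_d*0.000000] = 0.012034
  V(2,+2) = exp(-r*dt) * [p_u*0.192207 + p_m*0.071757 + p_d*0.000000] = 0.080001
  V(1,-1) = exp(-r*dt) * [p_u*0.000000 + p_m*0.000000 + p_d*0.000000] = 0.000000
  V(1,+0) = exp(-r*dt) * [p_u*0.012034 + p_m*0.000000 + p_d*0.000000] = 0.002018
  V(1,+1) = exp(-r*dt) * [p_u*0.080001 + p_m*0.012034 + p_d*0.000000] = 0.021427
  V(0,+0) = exp(-r*dt) * [p_u*0.021427 + p_m*0.002018 + p_d*0.000000] = 0.004937

Answer: Price = V(0,0) = 0.0049


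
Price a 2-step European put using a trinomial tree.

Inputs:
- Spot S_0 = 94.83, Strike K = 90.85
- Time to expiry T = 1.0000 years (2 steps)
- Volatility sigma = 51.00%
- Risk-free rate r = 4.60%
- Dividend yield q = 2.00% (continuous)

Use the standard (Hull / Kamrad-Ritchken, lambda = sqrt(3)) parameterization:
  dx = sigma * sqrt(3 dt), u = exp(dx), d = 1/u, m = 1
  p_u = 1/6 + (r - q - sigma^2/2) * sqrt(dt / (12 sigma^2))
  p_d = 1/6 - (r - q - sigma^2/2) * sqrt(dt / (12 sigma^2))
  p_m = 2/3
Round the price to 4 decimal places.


dt = T/N = 0.500000; dx = sigma*sqrt(3*dt) = 0.624620
u = exp(dx) = 1.867536; d = 1/u = 0.535465
p_u = 0.125021, p_m = 0.666667, p_d = 0.208312
Discount per step: exp(-r*dt) = 0.977262
Stock lattice S(k, j) with j the centered position index:
  k=0: S(0,+0) = 94.8300
  k=1: S(1,-1) = 50.7781; S(1,+0) = 94.8300; S(1,+1) = 177.0984
  k=2: S(2,-2) = 27.1899; S(2,-1) = 50.7781; S(2,+0) = 94.8300; S(2,+1) = 177.0984; S(2,+2) = 330.7377
Terminal payoffs V(N, j) = max(K - S_T, 0):
  V(2,-2) = 63.660087; V(2,-1) = 40.071861; V(2,+0) = 0.000000; V(2,+1) = 0.000000; V(2,+2) = 0.000000
Backward induction: V(k, j) = exp(-r*dt) * [p_u * V(k+1, j+1) + p_m * V(k+1, j) + p_d * V(k+1, j-1)]
  V(1,-1) = exp(-r*dt) * [p_u*0.000000 + p_m*40.071861 + p_d*63.660087] = 39.066785
  V(1,+0) = exp(-r*dt) * [p_u*0.000000 + p_m*0.000000 + p_d*40.071861] = 8.157649
  V(1,+1) = exp(-r*dt) * [p_u*0.000000 + p_m*0.000000 + p_d*0.000000] = 0.000000
  V(0,+0) = exp(-r*dt) * [p_u*0.000000 + p_m*8.157649 + p_d*39.066785] = 13.267816

Answer: Price = V(0,0) = 13.2678


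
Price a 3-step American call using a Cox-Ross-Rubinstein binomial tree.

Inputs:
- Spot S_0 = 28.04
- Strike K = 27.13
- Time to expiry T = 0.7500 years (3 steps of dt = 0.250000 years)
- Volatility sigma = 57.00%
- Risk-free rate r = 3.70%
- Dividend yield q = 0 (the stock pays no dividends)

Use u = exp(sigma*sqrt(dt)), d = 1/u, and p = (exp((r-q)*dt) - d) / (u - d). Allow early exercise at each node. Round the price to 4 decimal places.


dt = T/N = 0.250000
u = exp(sigma*sqrt(dt)) = 1.329762; d = 1/u = 0.752014
p = (exp((r-q)*dt) - d) / (u - d) = 0.445313
Discount per step: exp(-r*dt) = 0.990793
Stock lattice S(k, i) with i counting down-moves:
  k=0: S(0,0) = 28.0400
  k=1: S(1,0) = 37.2865; S(1,1) = 21.0865
  k=2: S(2,0) = 49.5822; S(2,1) = 28.0400; S(2,2) = 15.8573
  k=3: S(3,0) = 65.9325; S(3,1) = 37.2865; S(3,2) = 21.0865; S(3,3) = 11.9249
Terminal payoffs V(N, i) = max(S_T - K, 0):
  V(3,0) = 38.802538; V(3,1) = 10.156527; V(3,2) = 0.000000; V(3,3) = 0.000000
Backward induction: V(k, i) = exp(-r*dt) * [p * V(k+1, i) + (1-p) * V(k+1, i+1)]; then take max(V_cont, immediate exercise) for American.
  V(2,0) = exp(-r*dt) * [p*38.802538 + (1-p)*10.156527] = 22.702004; exercise = 22.452208; V(2,0) = max -> 22.702004
  V(2,1) = exp(-r*dt) * [p*10.156527 + (1-p)*0.000000] = 4.481191; exercise = 0.910000; V(2,1) = max -> 4.481191
  V(2,2) = exp(-r*dt) * [p*0.000000 + (1-p)*0.000000] = 0.000000; exercise = 0.000000; V(2,2) = max -> 0.000000
  V(1,0) = exp(-r*dt) * [p*22.702004 + (1-p)*4.481191] = 12.479190; exercise = 10.156527; V(1,0) = max -> 12.479190
  V(1,1) = exp(-r*dt) * [p*4.481191 + (1-p)*0.000000] = 1.977160; exercise = 0.000000; V(1,1) = max -> 1.977160
  V(0,0) = exp(-r*dt) * [p*12.479190 + (1-p)*1.977160] = 6.592587; exercise = 0.910000; V(0,0) = max -> 6.592587

Answer: Price = V(0,0) = 6.5926


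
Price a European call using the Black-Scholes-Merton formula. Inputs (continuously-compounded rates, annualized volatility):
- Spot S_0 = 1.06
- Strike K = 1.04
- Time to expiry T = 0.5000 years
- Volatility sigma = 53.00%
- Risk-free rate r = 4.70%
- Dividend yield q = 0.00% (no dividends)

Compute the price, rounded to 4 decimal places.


Answer: Price = 0.1773

Derivation:
d1 = (ln(S/K) + (r - q + 0.5*sigma^2) * T) / (sigma * sqrt(T)) = 0.30091581
d2 = d1 - sigma * sqrt(T) = -0.07385078
exp(-rT) = 0.97677397; exp(-qT) = 1.00000000
C = S_0 * exp(-qT) * N(d1) - K * exp(-rT) * N(d2)
N(d1) = 0.61826065; N(d2) = 0.47056456
C = 1.0600 * 1.00000000 * 0.61826065 - 1.0400 * 0.97677397 * 0.47056456 = 0.1773


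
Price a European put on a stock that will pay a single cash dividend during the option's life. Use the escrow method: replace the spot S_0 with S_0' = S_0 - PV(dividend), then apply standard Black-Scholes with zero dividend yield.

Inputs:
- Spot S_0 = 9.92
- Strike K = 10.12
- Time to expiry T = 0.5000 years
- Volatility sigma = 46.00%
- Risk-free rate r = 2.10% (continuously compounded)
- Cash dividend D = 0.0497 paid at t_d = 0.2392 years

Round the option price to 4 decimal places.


PV(D) = D * exp(-r * t_d) = 0.0497 * 0.99498940 = 0.04945097
S_0' = S_0 - PV(D) = 9.9200 - 0.04945097 = 9.87054903
d1 = (ln(S_0'/K) + (r + sigma^2/2)*T) / (sigma*sqrt(T)) = 0.11818464
d2 = d1 - sigma*sqrt(T) = -0.20708448
exp(-rT) = 0.98955493
N(-d1) = 0.45296068; N(-d2) = 0.58202806
P = K * exp(-rT) * N(-d2) - S_0' * N(-d1) = 10.1200 * 0.98955493 * 0.58202806 - 9.87054903 * 0.45296068 = 1.3576

Answer: Price = 1.3576


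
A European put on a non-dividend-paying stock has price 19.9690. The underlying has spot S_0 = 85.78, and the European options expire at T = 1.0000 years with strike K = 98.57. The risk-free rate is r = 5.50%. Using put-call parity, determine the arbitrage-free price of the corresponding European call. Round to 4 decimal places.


Answer: Call price = 12.4540

Derivation:
Put-call parity: C - P = S_0 * exp(-qT) - K * exp(-rT).
S_0 * exp(-qT) = 85.7800 * 1.00000000 = 85.78000000
K * exp(-rT) = 98.5700 * 0.94648515 = 93.29504103
C = P + S*exp(-qT) - K*exp(-rT)
C = 19.9690 + 85.78000000 - 93.29504103 = 12.4540


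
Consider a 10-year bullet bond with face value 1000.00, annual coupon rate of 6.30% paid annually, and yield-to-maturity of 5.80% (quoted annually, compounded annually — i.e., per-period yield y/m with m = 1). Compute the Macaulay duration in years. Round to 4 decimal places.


Answer: Macaulay duration = 7.7601 years

Derivation:
Coupon per period c = face * coupon_rate / m = 63.000000
Periods per year m = 1; per-period yield y/m = 0.058000
Number of cashflows N = 10
Cashflows (t years, CF_t, discount factor 1/(1+y/m)^(m*t), PV):
  t = 1.0000: CF_t = 63.000000, DF = 0.945180, PV = 59.546314
  t = 2.0000: CF_t = 63.000000, DF = 0.893364, PV = 56.281960
  t = 3.0000: CF_t = 63.000000, DF = 0.844390, PV = 53.196560
  t = 4.0000: CF_t = 63.000000, DF = 0.798100, PV = 50.280302
  t = 5.0000: CF_t = 63.000000, DF = 0.754348, PV = 47.523915
  t = 6.0000: CF_t = 63.000000, DF = 0.712994, PV = 44.918634
  t = 7.0000: CF_t = 63.000000, DF = 0.673908, PV = 42.456176
  t = 8.0000: CF_t = 63.000000, DF = 0.636964, PV = 40.128711
  t = 9.0000: CF_t = 63.000000, DF = 0.602045, PV = 37.928838
  t = 10.0000: CF_t = 1063.000000, DF = 0.569041, PV = 604.890254
Price P = sum_t PV_t = 1037.151665
Macaulay numerator sum_t t * PV_t:
  t * PV_t at t = 1.0000: 59.546314
  t * PV_t at t = 2.0000: 112.563920
  t * PV_t at t = 3.0000: 159.589679
  t * PV_t at t = 4.0000: 201.121209
  t * PV_t at t = 5.0000: 237.619575
  t * PV_t at t = 6.0000: 269.511806
  t * PV_t at t = 7.0000: 297.193232
  t * PV_t at t = 8.0000: 321.029687
  t * PV_t at t = 9.0000: 341.359544
  t * PV_t at t = 10.0000: 6048.902545
Macaulay duration D = (sum_t t * PV_t) / P = 8048.437510 / 1037.151665 = 7.760136


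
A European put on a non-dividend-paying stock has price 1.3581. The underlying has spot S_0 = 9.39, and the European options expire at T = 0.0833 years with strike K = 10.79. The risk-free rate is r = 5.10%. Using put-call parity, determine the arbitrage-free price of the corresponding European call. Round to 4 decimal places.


Put-call parity: C - P = S_0 * exp(-qT) - K * exp(-rT).
S_0 * exp(-qT) = 9.3900 * 1.00000000 = 9.39000000
K * exp(-rT) = 10.7900 * 0.99576071 = 10.74425807
C = P + S*exp(-qT) - K*exp(-rT)
C = 1.3581 + 9.39000000 - 10.74425807 = 0.0038

Answer: Call price = 0.0038


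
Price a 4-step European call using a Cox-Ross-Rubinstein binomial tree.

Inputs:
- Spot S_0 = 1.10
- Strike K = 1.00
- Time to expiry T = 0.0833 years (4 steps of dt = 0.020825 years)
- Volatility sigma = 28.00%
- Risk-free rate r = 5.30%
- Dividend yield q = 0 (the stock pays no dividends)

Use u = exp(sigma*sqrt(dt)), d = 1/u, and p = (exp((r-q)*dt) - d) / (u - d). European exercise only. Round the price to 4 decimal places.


Answer: Price = V(0,0) = 0.1083

Derivation:
dt = T/N = 0.020825
u = exp(sigma*sqrt(dt)) = 1.041234; d = 1/u = 0.960399
p = (exp((r-q)*dt) - d) / (u - d) = 0.503561
Discount per step: exp(-r*dt) = 0.998897
Stock lattice S(k, i) with i counting down-moves:
  k=0: S(0,0) = 1.1000
  k=1: S(1,0) = 1.1454; S(1,1) = 1.0564
  k=2: S(2,0) = 1.1926; S(2,1) = 1.1000; S(2,2) = 1.0146
  k=3: S(3,0) = 1.2418; S(3,1) = 1.1454; S(3,2) = 1.0564; S(3,3) = 0.9744
  k=4: S(4,0) = 1.2930; S(4,1) = 1.1926; S(4,2) = 1.1000; S(4,3) = 1.0146; S(4,4) = 0.9358
Terminal payoffs V(N, i) = max(S_T - K, 0):
  V(4,0) = 0.292962; V(4,1) = 0.192585; V(4,2) = 0.100000; V(4,3) = 0.014603; V(4,4) = 0.000000
Backward induction: V(k, i) = exp(-r*dt) * [p * V(k+1, i) + (1-p) * V(k+1, i+1)].
  V(3,0) = exp(-r*dt) * [p*0.292962 + (1-p)*0.192585] = 0.242863
  V(3,1) = exp(-r*dt) * [p*0.192585 + (1-p)*0.100000] = 0.146460
  V(3,2) = exp(-r*dt) * [p*0.100000 + (1-p)*0.014603] = 0.057542
  V(3,3) = exp(-r*dt) * [p*0.014603 + (1-p)*0.000000] = 0.007345
  V(2,0) = exp(-r*dt) * [p*0.242863 + (1-p)*0.146460] = 0.194790
  V(2,1) = exp(-r*dt) * [p*0.146460 + (1-p)*0.057542] = 0.102205
  V(2,2) = exp(-r*dt) * [p*0.057542 + (1-p)*0.007345] = 0.032586
  V(1,0) = exp(-r*dt) * [p*0.194790 + (1-p)*0.102205] = 0.148663
  V(1,1) = exp(-r*dt) * [p*0.102205 + (1-p)*0.032586] = 0.067569
  V(0,0) = exp(-r*dt) * [p*0.148663 + (1-p)*0.067569] = 0.108285


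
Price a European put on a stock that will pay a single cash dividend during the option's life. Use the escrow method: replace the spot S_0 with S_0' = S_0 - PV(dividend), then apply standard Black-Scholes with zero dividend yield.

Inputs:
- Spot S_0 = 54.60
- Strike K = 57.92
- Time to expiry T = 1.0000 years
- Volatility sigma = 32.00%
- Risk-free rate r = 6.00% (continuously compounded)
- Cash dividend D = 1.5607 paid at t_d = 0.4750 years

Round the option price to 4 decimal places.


Answer: Price = 7.5973

Derivation:
PV(D) = D * exp(-r * t_d) = 1.5607 * 0.97190229 = 1.51684791
S_0' = S_0 - PV(D) = 54.6000 - 1.51684791 = 53.08315209
d1 = (ln(S_0'/K) + (r + sigma^2/2)*T) / (sigma*sqrt(T)) = 0.07499014
d2 = d1 - sigma*sqrt(T) = -0.24500986
exp(-rT) = 0.94176453
N(-d1) = 0.47011128; N(-d2) = 0.59677560
P = K * exp(-rT) * N(-d2) - S_0' * N(-d1) = 57.9200 * 0.94176453 * 0.59677560 - 53.08315209 * 0.47011128 = 7.5973


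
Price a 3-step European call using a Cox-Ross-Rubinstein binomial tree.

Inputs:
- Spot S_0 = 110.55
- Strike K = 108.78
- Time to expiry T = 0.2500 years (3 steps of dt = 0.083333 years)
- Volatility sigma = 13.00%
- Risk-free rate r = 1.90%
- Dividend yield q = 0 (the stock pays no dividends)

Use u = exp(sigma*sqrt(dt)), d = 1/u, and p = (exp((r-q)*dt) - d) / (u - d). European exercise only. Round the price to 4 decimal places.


dt = T/N = 0.083333
u = exp(sigma*sqrt(dt)) = 1.038241; d = 1/u = 0.963168
p = (exp((r-q)*dt) - d) / (u - d) = 0.511726
Discount per step: exp(-r*dt) = 0.998418
Stock lattice S(k, i) with i counting down-moves:
  k=0: S(0,0) = 110.5500
  k=1: S(1,0) = 114.7775; S(1,1) = 106.4782
  k=2: S(2,0) = 119.1667; S(2,1) = 110.5500; S(2,2) = 102.5563
  k=3: S(3,0) = 123.7237; S(3,1) = 114.7775; S(3,2) = 106.4782; S(3,3) = 98.7790
Terminal payoffs V(N, i) = max(S_T - K, 0):
  V(3,0) = 14.943744; V(3,1) = 5.997523; V(3,2) = 0.000000; V(3,3) = 0.000000
Backward induction: V(k, i) = exp(-r*dt) * [p * V(k+1, i) + (1-p) * V(k+1, i+1)].
  V(2,0) = exp(-r*dt) * [p*14.943744 + (1-p)*5.997523] = 10.558809
  V(2,1) = exp(-r*dt) * [p*5.997523 + (1-p)*0.000000] = 3.064235
  V(2,2) = exp(-r*dt) * [p*0.000000 + (1-p)*0.000000] = 0.000000
  V(1,0) = exp(-r*dt) * [p*10.558809 + (1-p)*3.064235] = 6.888491
  V(1,1) = exp(-r*dt) * [p*3.064235 + (1-p)*0.000000] = 1.565569
  V(0,0) = exp(-r*dt) * [p*6.888491 + (1-p)*1.565569] = 4.282663

Answer: Price = V(0,0) = 4.2827


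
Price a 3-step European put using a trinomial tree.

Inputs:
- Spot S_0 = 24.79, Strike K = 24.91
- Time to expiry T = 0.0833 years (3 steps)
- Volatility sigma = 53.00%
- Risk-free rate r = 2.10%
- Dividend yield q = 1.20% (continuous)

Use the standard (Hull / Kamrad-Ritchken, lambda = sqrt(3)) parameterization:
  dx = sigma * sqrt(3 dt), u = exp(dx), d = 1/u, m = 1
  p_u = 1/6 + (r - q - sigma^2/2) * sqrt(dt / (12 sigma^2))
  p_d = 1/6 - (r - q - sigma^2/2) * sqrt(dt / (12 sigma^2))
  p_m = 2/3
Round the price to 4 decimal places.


dt = T/N = 0.027767; dx = sigma*sqrt(3*dt) = 0.152967
u = exp(dx) = 1.165287; d = 1/u = 0.858158
p_u = 0.154736, p_m = 0.666667, p_d = 0.178597
Discount per step: exp(-r*dt) = 0.999417
Stock lattice S(k, j) with j the centered position index:
  k=0: S(0,+0) = 24.7900
  k=1: S(1,-1) = 21.2737; S(1,+0) = 24.7900; S(1,+1) = 28.8875
  k=2: S(2,-2) = 18.2562; S(2,-1) = 21.2737; S(2,+0) = 24.7900; S(2,+1) = 28.8875; S(2,+2) = 33.6622
  k=3: S(3,-3) = 15.6667; S(3,-2) = 18.2562; S(3,-1) = 21.2737; S(3,+0) = 24.7900; S(3,+1) = 28.8875; S(3,+2) = 33.6622; S(3,+3) = 39.2261
Terminal payoffs V(N, j) = max(K - S_T, 0):
  V(3,-3) = 9.243280; V(3,-2) = 6.653779; V(3,-1) = 3.636267; V(3,+0) = 0.120000; V(3,+1) = 0.000000; V(3,+2) = 0.000000; V(3,+3) = 0.000000
Backward induction: V(k, j) = exp(-r*dt) * [p_u * V(k+1, j+1) + p_m * V(k+1, j) + p_d * V(k+1, j-1)]
  V(2,-2) = exp(-r*dt) * [p_u*3.636267 + p_m*6.653779 + p_d*9.243280] = 6.645462
  V(2,-1) = exp(-r*dt) * [p_u*0.120000 + p_m*3.636267 + p_d*6.653779] = 3.628975
  V(2,+0) = exp(-r*dt) * [p_u*0.000000 + p_m*0.120000 + p_d*3.636267] = 0.729001
  V(2,+1) = exp(-r*dt) * [p_u*0.000000 + p_m*0.000000 + p_d*0.120000] = 0.021419
  V(2,+2) = exp(-r*dt) * [p_u*0.000000 + p_m*0.000000 + p_d*0.000000] = 0.000000
  V(1,-1) = exp(-r*dt) * [p_u*0.729001 + p_m*3.628975 + p_d*6.645462] = 3.716812
  V(1,+0) = exp(-r*dt) * [p_u*0.021419 + p_m*0.729001 + p_d*3.628975] = 1.136777
  V(1,+1) = exp(-r*dt) * [p_u*0.000000 + p_m*0.021419 + p_d*0.729001] = 0.144393
  V(0,+0) = exp(-r*dt) * [p_u*0.144393 + p_m*1.136777 + p_d*3.716812] = 1.443164

Answer: Price = V(0,0) = 1.4432


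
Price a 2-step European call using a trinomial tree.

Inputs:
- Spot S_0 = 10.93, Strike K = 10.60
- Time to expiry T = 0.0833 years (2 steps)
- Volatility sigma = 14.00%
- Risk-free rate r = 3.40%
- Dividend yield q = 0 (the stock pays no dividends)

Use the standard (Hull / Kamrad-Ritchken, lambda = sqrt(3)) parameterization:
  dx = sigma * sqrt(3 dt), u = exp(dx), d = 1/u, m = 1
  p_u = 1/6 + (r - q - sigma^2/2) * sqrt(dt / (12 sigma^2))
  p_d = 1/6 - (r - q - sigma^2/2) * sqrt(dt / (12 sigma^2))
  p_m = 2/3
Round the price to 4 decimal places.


Answer: Price = V(0,0) = 0.4182

Derivation:
dt = T/N = 0.041650; dx = sigma*sqrt(3*dt) = 0.049488
u = exp(dx) = 1.050733; d = 1/u = 0.951717
p_u = 0.176850, p_m = 0.666667, p_d = 0.156483
Discount per step: exp(-r*dt) = 0.998585
Stock lattice S(k, j) with j the centered position index:
  k=0: S(0,+0) = 10.9300
  k=1: S(1,-1) = 10.4023; S(1,+0) = 10.9300; S(1,+1) = 11.4845
  k=2: S(2,-2) = 9.9000; S(2,-1) = 10.4023; S(2,+0) = 10.9300; S(2,+1) = 11.4845; S(2,+2) = 12.0671
Terminal payoffs V(N, j) = max(S_T - K, 0):
  V(2,-2) = 0.000000; V(2,-1) = 0.000000; V(2,+0) = 0.330000; V(2,+1) = 0.884507; V(2,+2) = 1.467145
Backward induction: V(k, j) = exp(-r*dt) * [p_u * V(k+1, j+1) + p_m * V(k+1, j) + p_d * V(k+1, j-1)]
  V(1,-1) = exp(-r*dt) * [p_u*0.330000 + p_m*0.000000 + p_d*0.000000] = 0.058278
  V(1,+0) = exp(-r*dt) * [p_u*0.884507 + p_m*0.330000 + p_d*0.000000] = 0.375893
  V(1,+1) = exp(-r*dt) * [p_u*1.467145 + p_m*0.884507 + p_d*0.330000] = 0.899501
  V(0,+0) = exp(-r*dt) * [p_u*0.899501 + p_m*0.375893 + p_d*0.058278] = 0.418199
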